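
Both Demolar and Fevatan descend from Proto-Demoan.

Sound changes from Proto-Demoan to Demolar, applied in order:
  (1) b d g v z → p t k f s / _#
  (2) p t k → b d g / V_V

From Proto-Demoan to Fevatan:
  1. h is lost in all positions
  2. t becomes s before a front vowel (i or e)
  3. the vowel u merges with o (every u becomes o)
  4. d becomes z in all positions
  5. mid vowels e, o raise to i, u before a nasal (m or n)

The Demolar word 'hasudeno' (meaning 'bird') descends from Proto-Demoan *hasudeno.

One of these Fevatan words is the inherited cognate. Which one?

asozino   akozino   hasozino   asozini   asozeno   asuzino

Fevatan: *hasudeno
  hasudeno → asudeno   [h-loss]
  asudeno (rule 2 does not apply)
  asudeno → asodeno   [vowel merger]
  asodeno → asozeno   [unconditioned shift]
  asozeno → asozino   [pre-nasal raising]
  giving Fevatan asozino.
Among the options, 'asozino' alone shows every Fevatan change applied in order.

asozino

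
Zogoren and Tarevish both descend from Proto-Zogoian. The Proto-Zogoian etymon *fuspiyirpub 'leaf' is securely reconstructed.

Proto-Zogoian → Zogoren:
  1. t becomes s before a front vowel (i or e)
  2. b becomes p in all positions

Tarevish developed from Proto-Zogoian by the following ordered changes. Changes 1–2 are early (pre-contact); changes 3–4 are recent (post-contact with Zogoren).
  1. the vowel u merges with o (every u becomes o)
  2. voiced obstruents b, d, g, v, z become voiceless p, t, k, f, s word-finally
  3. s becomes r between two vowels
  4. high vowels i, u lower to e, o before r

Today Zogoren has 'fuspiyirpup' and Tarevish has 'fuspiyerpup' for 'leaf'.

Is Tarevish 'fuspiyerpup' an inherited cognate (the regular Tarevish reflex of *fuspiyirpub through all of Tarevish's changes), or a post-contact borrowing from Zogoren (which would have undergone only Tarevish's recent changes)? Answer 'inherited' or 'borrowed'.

If inherited, *fuspiyirpub would pass through all of Tarevish's changes:
Tarevish: start from *fuspiyirpub.
  rule 1 (vowel merger): fuspiyirpub → fospiyirpob
  rule 2 (final devoicing): fospiyirpob → fospiyirpop
  rule 3: no change — fospiyirpop
  rule 4 (pre-rhotic lowering): fospiyirpop → fospiyerpop
  ⇒ Tarevish fospiyerpop
If borrowed from Zogoren 'fuspiyirpup' after the early changes, it would undergo only the recent ones:
  rule 3 (rhotacism): no change (fuspiyirpup)
  rule 4 (pre-rhotic lowering): fuspiyirpup → fuspiyerpup
  ⇒ as a loan: fuspiyerpup
Tarevish 'fuspiyerpup' matches the loan outcome 'fuspiyerpup', not the inherited 'fospiyerpop' — it skipped the early Tarevish changes, so it was borrowed from Zogoren.

borrowed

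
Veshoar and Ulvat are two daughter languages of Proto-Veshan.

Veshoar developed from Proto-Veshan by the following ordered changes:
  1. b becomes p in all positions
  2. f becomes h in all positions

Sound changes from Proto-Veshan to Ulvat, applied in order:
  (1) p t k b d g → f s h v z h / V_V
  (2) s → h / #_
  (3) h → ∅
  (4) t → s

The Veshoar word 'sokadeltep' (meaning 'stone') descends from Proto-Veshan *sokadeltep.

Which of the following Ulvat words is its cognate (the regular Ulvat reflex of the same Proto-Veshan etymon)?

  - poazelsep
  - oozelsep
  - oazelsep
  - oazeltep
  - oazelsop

Ulvat: *sokadeltep > sohazeltep > hohazeltep > oazeltep > oazelsep  (by intervocalic lenition, debuccalisation, h-loss, unconditioned shift)
The other candidates each miss or misapply at least one Ulvat change.

oazelsep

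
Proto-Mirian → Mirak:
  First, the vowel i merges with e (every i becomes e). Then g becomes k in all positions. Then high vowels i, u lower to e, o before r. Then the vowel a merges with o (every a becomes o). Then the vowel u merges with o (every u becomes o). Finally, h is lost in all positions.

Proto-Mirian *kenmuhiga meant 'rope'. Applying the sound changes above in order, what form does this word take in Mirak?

Mirak: start from *kenmuhiga.
  rule 1 (vowel merger): kenmuhiga → kenmuhega
  rule 2 (unconditioned shift): kenmuhega → kenmuheka
  rule 3: no change — kenmuheka
  rule 4 (vowel merger): kenmuheka → kenmuheko
  rule 5 (vowel merger): kenmuheko → kenmoheko
  rule 6 (h-loss): kenmoheko → kenmoeko
  ⇒ Mirak kenmoeko

kenmoeko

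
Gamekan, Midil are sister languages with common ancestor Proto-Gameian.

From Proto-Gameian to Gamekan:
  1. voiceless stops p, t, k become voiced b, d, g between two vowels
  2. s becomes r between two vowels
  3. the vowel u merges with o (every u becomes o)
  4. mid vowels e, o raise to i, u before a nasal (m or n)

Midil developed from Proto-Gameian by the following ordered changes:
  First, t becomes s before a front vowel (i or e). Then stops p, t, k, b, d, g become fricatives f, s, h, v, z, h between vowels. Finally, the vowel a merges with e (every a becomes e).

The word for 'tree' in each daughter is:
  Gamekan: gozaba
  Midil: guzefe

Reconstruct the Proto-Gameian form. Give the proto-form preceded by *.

*guzapa

Position 4: Gamekan has a, Midil has e. Gamekan preserves a here (none of its changes turn any other segment into a), so the proto-segment is *a.
Position 6: Gamekan has a, Midil has e. Gamekan preserves a here (none of its changes turn any other segment into a), so the proto-segment is *a.
Continuing position by position gives *guzapa; check it forward:
Gamekan: start from *guzapa.
  rule 1 (intervocalic voicing): guzapa → guzaba
  rule 2: no change — guzaba
  rule 3 (vowel merger): guzaba → gozaba
  rule 4: no change — gozaba
  ⇒ Gamekan gozaba
Midil: start from *guzapa.
  rule 1: no change — guzapa
  rule 2 (intervocalic lenition): guzapa → guzafa
  rule 3 (vowel merger): guzafa → guzefe
  ⇒ Midil guzefe
*guzapa is the unique common source.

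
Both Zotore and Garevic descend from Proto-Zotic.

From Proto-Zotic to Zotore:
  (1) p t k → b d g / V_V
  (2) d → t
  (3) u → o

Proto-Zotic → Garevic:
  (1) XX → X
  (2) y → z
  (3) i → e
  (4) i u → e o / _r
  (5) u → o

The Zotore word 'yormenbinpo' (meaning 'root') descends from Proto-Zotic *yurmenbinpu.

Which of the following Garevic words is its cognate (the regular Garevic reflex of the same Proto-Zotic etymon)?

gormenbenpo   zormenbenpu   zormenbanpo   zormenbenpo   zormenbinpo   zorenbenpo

Garevic: *yurmenbinpu > zurmenbinpu > zurmenbenpu > zormenbenpu > zormenbenpo  (by unconditioned shift, vowel merger, pre-rhotic lowering, vowel merger)
Among the options, 'zormenbenpo' alone shows every Garevic change applied in order.

zormenbenpo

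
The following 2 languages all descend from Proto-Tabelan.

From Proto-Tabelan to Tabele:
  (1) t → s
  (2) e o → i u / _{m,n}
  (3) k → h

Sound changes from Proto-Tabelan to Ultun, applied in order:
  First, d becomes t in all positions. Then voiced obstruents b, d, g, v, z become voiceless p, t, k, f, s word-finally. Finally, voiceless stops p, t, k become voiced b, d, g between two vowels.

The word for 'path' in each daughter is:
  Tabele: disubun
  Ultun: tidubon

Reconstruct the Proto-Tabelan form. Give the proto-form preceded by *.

Position 1: Tabele has d, Ultun has t. Tabele preserves d here (none of its changes turn any other segment into d), so the proto-segment is *d.
Position 3: Tabele has s, Ultun has d. Taking the neighbouring segments as reconstructed: Tabele s could go back to *t or *s; Ultun d could go back to *t or *d — the one source consistent with every daughter is *t.
Position 6: Tabele has u, Ultun has o. Ultun preserves o here (none of its changes turn any other segment into o), so the proto-segment is *o.
Verify the candidate proto-form against each daughter:
Tabele: *ditubon
  ditubon → disubon   [unconditioned shift]
  disubon → disubun   [pre-nasal raising]
  disubun (rule 3 does not apply)
  giving Tabele disubun.
Ultun: *ditubon
  ditubon → titubon   [unconditioned shift]
  titubon (rule 2 does not apply)
  titubon → tidubon   [intervocalic voicing]
  giving Ultun tidubon.
No other proto-form is consistent with every reflex, so the reconstruction is *ditubon.

*ditubon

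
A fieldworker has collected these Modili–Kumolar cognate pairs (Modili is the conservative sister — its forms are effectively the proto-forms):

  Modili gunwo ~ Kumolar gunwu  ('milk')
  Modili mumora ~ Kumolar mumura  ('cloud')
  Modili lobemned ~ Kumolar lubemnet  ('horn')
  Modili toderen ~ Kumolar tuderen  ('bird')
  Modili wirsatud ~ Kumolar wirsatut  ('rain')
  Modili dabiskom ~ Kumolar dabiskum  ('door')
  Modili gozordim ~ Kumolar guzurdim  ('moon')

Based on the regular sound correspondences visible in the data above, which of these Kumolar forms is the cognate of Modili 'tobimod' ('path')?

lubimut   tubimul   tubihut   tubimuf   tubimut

lobemned ~ lubemnet — Modili o corresponds to Kumolar u after a consonant, before a labial obstruent.
toderen ~ tuderen, gozordim ~ guzurdim — Modili o corresponds to Kumolar u after a consonant, before a consonant other than r, m, n, p, b, f, v.
lobemned ~ lubemnet, wirsatud ~ wirsatut — Modili d corresponds to Kumolar t word-finally.
Applying these to Modili 'tobimod':
  tobimod → tubimod   (o→u after a consonant, before a labial obstruent)
  tubimod → tubimud   (o→u after a consonant, before a consonant other than r, m, n, p, b, f, v)
  tubimud → tubimut   (d→t word-finally)
So the Kumolar cognate is 'tubimut'.

tubimut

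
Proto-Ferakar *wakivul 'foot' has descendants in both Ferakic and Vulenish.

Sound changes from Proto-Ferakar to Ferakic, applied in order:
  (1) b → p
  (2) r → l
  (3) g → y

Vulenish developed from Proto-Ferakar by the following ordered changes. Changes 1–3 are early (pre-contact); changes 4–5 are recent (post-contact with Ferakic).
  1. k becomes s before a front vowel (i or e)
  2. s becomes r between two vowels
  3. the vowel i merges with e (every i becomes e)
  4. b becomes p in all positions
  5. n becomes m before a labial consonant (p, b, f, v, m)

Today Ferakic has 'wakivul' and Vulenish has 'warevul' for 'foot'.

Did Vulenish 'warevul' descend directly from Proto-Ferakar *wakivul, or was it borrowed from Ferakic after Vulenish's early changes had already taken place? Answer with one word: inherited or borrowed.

inherited

If inherited, *wakivul would pass through all of Vulenish's changes:
Vulenish: *wakivul > wasivul > warivul > warevul  (by palatalisation, rhotacism, vowel merger)
If borrowed from Ferakic 'wakivul' after the early changes, it would undergo only the recent ones:
  rule 4 (unconditioned shift): no change (wakivul)
  rule 5 (nasal place assimilation): no change (wakivul)
  ⇒ as a loan: wakivul
Vulenish 'warevul' matches the inherited outcome exactly, so it is an inherited cognate, not a loan.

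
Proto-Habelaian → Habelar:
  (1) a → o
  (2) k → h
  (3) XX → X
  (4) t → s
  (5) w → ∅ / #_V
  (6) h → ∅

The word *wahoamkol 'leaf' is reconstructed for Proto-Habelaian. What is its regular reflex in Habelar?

oomol

Habelar: *wahoamkol
  wahoamkol → wohoomkol   [vowel merger]
  wohoomkol → wohoomhol   [unconditioned shift]
  wohoomhol → wohomhol   [degemination]
  wohomhol (rule 4 does not apply)
  wohomhol → ohomhol   [glide loss]
  ohomhol → oomol   [h-loss]
  giving Habelar oomol.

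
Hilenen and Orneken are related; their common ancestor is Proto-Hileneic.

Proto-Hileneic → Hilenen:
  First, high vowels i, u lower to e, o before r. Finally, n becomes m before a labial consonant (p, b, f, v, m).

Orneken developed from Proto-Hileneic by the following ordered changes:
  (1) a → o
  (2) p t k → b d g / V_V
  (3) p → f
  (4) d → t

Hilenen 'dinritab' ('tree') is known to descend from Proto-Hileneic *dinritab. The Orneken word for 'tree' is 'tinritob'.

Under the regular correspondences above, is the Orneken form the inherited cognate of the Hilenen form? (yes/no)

yes

Derive the expected Orneken reflex of *dinritab:
Orneken: *dinritab
  dinritab → dinritob   [vowel merger]
  dinritob → dinridob   [intervocalic voicing]
  dinridob (rule 3 does not apply)
  dinridob → tinritob   [unconditioned shift]
  giving Orneken tinritob.
Orneken 'tinritob' matches the regular reflex exactly, so the pair is cognate.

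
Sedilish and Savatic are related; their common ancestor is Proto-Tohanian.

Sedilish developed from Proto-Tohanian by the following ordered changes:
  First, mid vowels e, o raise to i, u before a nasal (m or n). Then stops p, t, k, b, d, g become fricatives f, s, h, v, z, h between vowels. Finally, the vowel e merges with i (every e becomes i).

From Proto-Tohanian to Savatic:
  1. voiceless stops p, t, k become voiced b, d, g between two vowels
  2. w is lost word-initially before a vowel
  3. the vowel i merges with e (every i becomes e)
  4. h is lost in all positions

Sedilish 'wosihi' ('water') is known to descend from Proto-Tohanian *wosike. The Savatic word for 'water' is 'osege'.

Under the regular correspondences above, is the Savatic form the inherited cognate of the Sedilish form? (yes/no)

yes

Derive the expected Savatic reflex of *wosike:
Savatic: *wosike
  wosike → wosige   [intervocalic voicing]
  wosige → osige   [glide loss]
  osige → osege   [vowel merger]
  osege (rule 4 does not apply)
  giving Savatic osege.
Savatic 'osege' matches the regular reflex exactly, so the pair is cognate.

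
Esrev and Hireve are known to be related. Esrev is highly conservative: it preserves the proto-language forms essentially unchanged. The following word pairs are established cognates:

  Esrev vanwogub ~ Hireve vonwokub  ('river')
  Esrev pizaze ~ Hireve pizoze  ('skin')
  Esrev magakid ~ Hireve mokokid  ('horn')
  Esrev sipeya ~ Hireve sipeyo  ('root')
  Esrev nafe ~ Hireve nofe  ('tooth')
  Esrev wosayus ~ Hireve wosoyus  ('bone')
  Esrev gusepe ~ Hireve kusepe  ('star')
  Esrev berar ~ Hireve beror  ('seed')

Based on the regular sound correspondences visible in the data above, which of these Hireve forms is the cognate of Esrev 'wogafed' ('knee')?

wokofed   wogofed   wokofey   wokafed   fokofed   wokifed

magakid ~ mokokid — Esrev g corresponds to Hireve k between vowels (before a back vowel).
nafe ~ nofe — Esrev a corresponds to Hireve o after a consonant, before a labial obstruent.
Applying these to Esrev 'wogafed':
  wogafed → wokafed   (g→k between vowels (before a back vowel))
  wokafed → wokofed   (a→o after a consonant, before a labial obstruent)
So the Hireve cognate is 'wokofed'.

wokofed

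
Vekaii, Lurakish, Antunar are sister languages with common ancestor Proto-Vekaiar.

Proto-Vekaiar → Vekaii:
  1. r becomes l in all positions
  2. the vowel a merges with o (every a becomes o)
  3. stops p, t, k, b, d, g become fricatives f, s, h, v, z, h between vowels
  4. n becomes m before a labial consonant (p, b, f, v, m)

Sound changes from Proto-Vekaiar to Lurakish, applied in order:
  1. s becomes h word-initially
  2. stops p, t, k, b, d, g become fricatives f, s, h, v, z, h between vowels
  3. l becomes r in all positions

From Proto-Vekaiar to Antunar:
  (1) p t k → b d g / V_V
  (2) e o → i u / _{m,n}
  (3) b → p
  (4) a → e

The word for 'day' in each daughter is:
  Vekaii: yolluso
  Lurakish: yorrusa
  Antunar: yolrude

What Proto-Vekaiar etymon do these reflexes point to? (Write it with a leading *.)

Position 6: Vekaii has s, Lurakish has s, Antunar has d. Taking the neighbouring segments as reconstructed: Vekaii s could go back to *t or *s; Lurakish s could go back to *t or *s; Antunar d could go back to *t or *d — the one source consistent with every daughter is *t.
Position 4: Vekaii has l, Lurakish has r, Antunar has r. Antunar preserves r here (none of its changes turn any other segment into r), so the proto-segment is *r.
Verify the candidate proto-form against each daughter:
Vekaii: start from *yolruta.
  rule 1 (unconditioned shift): yolruta → yolluta
  rule 2 (vowel merger): yolluta → yolluto
  rule 3 (intervocalic lenition): yolluto → yolluso
  rule 4: no change — yolluso
  ⇒ Vekaii yolluso
Lurakish: start from *yolruta.
  rule 1: no change — yolruta
  rule 2 (intervocalic lenition): yolruta → yolrusa
  rule 3 (unconditioned shift): yolrusa → yorrusa
  ⇒ Lurakish yorrusa
Antunar: start from *yolruta.
  rule 1 (intervocalic voicing): yolruta → yolruda
  rule 2: no change — yolruda
  rule 3: no change — yolruda
  rule 4 (vowel merger): yolruda → yolrude
  ⇒ Antunar yolrude
No other proto-form is consistent with every reflex, so the reconstruction is *yolruta.

*yolruta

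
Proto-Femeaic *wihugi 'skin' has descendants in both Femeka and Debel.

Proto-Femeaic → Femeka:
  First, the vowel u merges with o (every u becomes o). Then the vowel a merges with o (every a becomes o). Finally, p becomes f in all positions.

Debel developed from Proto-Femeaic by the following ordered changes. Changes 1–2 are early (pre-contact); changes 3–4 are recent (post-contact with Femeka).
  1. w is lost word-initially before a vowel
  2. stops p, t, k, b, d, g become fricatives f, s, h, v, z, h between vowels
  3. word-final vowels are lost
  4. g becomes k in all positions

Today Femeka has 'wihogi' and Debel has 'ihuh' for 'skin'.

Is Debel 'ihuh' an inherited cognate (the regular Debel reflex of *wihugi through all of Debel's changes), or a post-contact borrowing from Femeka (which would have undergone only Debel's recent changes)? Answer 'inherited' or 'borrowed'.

If inherited, *wihugi would pass through all of Debel's changes:
Debel: *wihugi
  wihugi → ihugi   [glide loss]
  ihugi → ihuhi   [intervocalic lenition]
  ihuhi → ihuh   [apocope]
  ihuh (rule 4 does not apply)
  giving Debel ihuh.
If borrowed from Femeka 'wihogi' after the early changes, it would undergo only the recent ones:
  rule 3 (apocope): wihogi → wihog
  rule 4 (unconditioned shift): wihog → wihok
  ⇒ as a loan: wihok
Debel 'ihuh' matches the inherited outcome exactly, so it is an inherited cognate, not a loan.

inherited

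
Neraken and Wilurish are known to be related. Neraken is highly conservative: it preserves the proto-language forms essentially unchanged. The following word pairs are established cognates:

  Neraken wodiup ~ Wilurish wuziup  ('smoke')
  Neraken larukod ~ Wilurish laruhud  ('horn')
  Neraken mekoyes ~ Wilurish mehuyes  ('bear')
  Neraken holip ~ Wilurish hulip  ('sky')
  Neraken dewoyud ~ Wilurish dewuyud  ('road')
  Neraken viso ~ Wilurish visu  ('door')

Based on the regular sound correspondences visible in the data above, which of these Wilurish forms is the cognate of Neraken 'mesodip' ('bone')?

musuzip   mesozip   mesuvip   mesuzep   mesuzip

wodiup ~ wuziup, larukod ~ laruhud — Neraken o corresponds to Wilurish u after a consonant, before a consonant other than r, m, n, p, b, f, v.
wodiup ~ wuziup — Neraken d corresponds to Wilurish z between vowels (before a front vowel).
Applying these to Neraken 'mesodip':
  mesodip → mesudip   (o→u after a consonant, before a consonant other than r, m, n, p, b, f, v)
  mesudip → mesuzip   (d→z between vowels (before a front vowel))
So the Wilurish cognate is 'mesuzip'.

mesuzip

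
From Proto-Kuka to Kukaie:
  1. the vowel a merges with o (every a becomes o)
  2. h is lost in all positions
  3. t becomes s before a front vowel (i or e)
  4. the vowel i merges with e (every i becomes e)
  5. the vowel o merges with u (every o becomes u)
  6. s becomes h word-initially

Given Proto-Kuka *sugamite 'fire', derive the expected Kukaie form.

hugumese

Kukaie: *sugamite > sugomite > sugomise > sugomese > sugumese > hugumese  (by vowel merger, palatalisation, vowel merger, vowel merger, debuccalisation)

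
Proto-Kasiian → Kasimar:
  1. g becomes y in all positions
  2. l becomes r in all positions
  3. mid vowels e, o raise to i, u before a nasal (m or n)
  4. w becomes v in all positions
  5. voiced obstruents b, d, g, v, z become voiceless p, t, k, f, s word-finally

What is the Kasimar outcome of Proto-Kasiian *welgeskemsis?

Kasimar: *welgeskemsis > welyeskemsis > weryeskemsis > weryeskimsis > veryeskimsis  (by unconditioned shift, unconditioned shift, pre-nasal raising, unconditioned shift)

veryeskimsis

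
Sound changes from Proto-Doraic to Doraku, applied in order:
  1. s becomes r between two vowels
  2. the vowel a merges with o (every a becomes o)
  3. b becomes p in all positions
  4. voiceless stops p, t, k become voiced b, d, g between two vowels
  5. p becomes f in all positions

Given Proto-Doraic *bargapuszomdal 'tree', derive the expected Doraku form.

forgobuszomdol

Doraku: *bargapuszomdal
  bargapuszomdal (rule 1 does not apply)
  bargapuszomdal → borgopuszomdol   [vowel merger]
  borgopuszomdol → porgopuszomdol   [unconditioned shift]
  porgopuszomdol → porgobuszomdol   [intervocalic voicing]
  porgobuszomdol → forgobuszomdol   [unconditioned shift]
  giving Doraku forgobuszomdol.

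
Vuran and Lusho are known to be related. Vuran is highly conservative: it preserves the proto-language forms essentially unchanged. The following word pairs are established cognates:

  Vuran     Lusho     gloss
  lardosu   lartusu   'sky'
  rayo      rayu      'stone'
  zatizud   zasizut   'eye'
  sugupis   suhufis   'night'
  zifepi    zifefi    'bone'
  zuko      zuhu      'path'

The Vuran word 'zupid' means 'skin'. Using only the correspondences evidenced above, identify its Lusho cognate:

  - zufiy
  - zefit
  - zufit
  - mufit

zufit

sugupis ~ suhufis, zifepi ~ zifefi — Vuran p corresponds to Lusho f between vowels (before a front vowel).
zatizud ~ zasizut — Vuran d corresponds to Lusho t word-finally.
Applying these to Vuran 'zupid':
  zupid → zufid   (p→f between vowels (before a front vowel))
  zufid → zufit   (d→t word-finally)
So the Lusho cognate is 'zufit'.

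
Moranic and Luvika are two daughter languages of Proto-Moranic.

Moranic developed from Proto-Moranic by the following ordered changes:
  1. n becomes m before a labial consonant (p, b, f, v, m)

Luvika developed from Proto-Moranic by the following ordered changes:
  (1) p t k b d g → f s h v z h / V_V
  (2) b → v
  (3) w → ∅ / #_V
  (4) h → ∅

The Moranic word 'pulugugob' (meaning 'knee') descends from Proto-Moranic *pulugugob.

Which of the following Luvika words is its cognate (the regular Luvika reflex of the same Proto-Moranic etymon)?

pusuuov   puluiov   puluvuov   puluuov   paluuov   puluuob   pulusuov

Luvika: start from *pulugugob.
  rule 1 (intervocalic lenition): pulugugob → puluhuhob
  rule 2 (unconditioned shift): puluhuhob → puluhuhov
  rule 3: no change — puluhuhov
  rule 4 (h-loss): puluhuhov → puluuov
  ⇒ Luvika puluuov

puluuov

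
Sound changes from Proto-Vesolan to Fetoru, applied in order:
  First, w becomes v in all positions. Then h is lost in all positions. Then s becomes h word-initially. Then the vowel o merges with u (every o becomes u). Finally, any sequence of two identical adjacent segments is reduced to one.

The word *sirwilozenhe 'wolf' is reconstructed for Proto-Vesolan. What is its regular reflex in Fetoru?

hirviluzene

Fetoru: *sirwilozenhe
  sirwilozenhe → sirvilozenhe   [unconditioned shift]
  sirvilozenhe → sirvilozene   [h-loss]
  sirvilozene → hirvilozene   [debuccalisation]
  hirvilozene → hirviluzene   [vowel merger]
  hirviluzene (rule 5 does not apply)
  giving Fetoru hirviluzene.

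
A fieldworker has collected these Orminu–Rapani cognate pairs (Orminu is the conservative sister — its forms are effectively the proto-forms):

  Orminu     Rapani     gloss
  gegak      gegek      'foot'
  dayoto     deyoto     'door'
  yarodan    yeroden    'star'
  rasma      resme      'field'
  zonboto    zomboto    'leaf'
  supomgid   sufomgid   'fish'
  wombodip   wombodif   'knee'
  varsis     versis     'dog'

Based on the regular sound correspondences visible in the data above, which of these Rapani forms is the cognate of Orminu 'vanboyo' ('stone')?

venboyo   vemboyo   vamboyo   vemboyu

yarodan ~ yeroden — Orminu a corresponds to Rapani e after a consonant, before a nasal.
zonboto ~ zomboto — Orminu n corresponds to Rapani m after a vowel, before a labial obstruent.
Applying these to Orminu 'vanboyo':
  vanboyo → venboyo   (a→e after a consonant, before a nasal)
  venboyo → vemboyo   (n→m after a vowel, before a labial obstruent)
So the Rapani cognate is 'vemboyo'.

vemboyo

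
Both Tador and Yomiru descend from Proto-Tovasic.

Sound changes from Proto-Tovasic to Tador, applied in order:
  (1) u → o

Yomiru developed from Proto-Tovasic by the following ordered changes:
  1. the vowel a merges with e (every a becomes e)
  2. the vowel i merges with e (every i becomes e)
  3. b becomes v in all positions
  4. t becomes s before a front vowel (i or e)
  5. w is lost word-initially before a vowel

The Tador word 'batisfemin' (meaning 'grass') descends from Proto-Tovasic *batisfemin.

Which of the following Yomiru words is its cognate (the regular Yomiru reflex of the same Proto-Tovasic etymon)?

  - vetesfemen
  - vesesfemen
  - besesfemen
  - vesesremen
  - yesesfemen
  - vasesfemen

vesesfemen

Yomiru: *batisfemin
  batisfemin → betisfemin   [vowel merger]
  betisfemin → betesfemen   [vowel merger]
  betesfemen → vetesfemen   [unconditioned shift]
  vetesfemen → vesesfemen   [palatalisation]
  vesesfemen (rule 5 does not apply)
  giving Yomiru vesesfemen.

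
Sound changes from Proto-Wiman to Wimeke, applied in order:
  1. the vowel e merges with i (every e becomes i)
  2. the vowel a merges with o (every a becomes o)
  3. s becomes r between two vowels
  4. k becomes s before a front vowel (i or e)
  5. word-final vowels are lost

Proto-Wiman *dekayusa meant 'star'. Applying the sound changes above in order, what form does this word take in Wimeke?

Wimeke: *dekayusa
  dekayusa → dikayusa   [vowel merger]
  dikayusa → dikoyuso   [vowel merger]
  dikoyuso → dikoyuro   [rhotacism]
  dikoyuro (rule 4 does not apply)
  dikoyuro → dikoyur   [apocope]
  giving Wimeke dikoyur.

dikoyur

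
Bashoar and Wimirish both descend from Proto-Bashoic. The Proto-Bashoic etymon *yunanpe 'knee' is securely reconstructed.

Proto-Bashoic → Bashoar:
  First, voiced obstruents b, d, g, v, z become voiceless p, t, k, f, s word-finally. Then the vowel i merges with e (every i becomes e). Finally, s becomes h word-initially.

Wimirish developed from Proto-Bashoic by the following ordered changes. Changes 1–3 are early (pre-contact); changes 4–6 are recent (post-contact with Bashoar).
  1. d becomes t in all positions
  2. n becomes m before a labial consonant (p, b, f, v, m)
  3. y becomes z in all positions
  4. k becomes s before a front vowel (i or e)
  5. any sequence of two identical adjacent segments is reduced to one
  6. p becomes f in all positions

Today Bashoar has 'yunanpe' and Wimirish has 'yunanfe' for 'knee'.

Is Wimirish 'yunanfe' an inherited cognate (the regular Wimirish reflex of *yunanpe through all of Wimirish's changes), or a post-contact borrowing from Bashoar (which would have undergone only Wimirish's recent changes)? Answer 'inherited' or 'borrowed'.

If inherited, *yunanpe would pass through all of Wimirish's changes:
Wimirish: *yunanpe
  yunanpe (rule 1 does not apply)
  yunanpe → yunampe   [nasal place assimilation]
  yunampe → zunampe   [unconditioned shift]
  zunampe (rule 4 does not apply)
  zunampe (rule 5 does not apply)
  zunampe → zunamfe   [unconditioned shift]
  giving Wimirish zunamfe.
If borrowed from Bashoar 'yunanpe' after the early changes, it would undergo only the recent ones:
  rule 4 (palatalisation): no change (yunanpe)
  rule 5 (degemination): no change (yunanpe)
  rule 6 (unconditioned shift): yunanpe → yunanfe
  ⇒ as a loan: yunanfe
Wimirish 'yunanfe' matches the loan outcome 'yunanfe', not the inherited 'zunamfe' — it skipped the early Wimirish changes, so it was borrowed from Bashoar.

borrowed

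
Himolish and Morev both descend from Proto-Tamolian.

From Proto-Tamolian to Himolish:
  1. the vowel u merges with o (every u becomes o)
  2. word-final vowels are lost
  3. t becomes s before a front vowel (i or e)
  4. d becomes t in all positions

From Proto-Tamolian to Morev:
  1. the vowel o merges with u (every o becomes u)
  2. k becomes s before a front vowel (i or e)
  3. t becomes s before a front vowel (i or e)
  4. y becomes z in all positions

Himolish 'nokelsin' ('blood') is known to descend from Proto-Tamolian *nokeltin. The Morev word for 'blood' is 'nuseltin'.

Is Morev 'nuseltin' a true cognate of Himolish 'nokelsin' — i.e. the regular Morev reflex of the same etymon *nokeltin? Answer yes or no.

no

Derive the expected Morev reflex of *nokeltin:
Morev: *nokeltin > nukeltin > nuseltin > nuselsin  (by vowel merger, palatalisation, palatalisation)
The regular Morev reflex would be 'nuselsin', but the attested form is 'nuseltin'. The correspondence is irregular, so they are not cognates (the Morev form has a different source).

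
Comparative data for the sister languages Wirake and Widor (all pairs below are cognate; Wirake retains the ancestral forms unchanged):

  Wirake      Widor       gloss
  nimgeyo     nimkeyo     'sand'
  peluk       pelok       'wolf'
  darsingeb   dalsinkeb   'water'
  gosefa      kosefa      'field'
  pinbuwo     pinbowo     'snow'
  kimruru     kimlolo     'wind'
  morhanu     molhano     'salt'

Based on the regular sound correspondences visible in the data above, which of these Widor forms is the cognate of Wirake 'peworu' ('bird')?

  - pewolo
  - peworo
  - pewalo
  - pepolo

kimruru ~ kimlolo — Wirake r corresponds to Widor l between vowels (before a back vowel).
kimruru ~ kimlolo, morhanu ~ molhano — Wirake u corresponds to Widor o word-finally.
Applying these to Wirake 'peworu':
  peworu → pewolu   (r→l between vowels (before a back vowel))
  pewolu → pewolo   (u→o word-finally)
So the Widor cognate is 'pewolo'.

pewolo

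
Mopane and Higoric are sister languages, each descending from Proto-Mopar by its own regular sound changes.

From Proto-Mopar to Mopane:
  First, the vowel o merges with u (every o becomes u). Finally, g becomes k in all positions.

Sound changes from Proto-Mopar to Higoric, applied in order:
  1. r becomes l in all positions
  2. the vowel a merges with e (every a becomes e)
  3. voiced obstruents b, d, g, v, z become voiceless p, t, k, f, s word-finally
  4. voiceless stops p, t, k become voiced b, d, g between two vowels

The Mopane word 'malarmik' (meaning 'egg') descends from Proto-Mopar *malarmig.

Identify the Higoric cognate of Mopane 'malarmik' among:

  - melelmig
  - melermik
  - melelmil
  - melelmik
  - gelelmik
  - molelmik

melelmik

Higoric: *malarmig > malalmig > melelmig > melelmik  (by unconditioned shift, vowel merger, final devoicing)
Among the options, 'melelmik' alone shows every Higoric change applied in order.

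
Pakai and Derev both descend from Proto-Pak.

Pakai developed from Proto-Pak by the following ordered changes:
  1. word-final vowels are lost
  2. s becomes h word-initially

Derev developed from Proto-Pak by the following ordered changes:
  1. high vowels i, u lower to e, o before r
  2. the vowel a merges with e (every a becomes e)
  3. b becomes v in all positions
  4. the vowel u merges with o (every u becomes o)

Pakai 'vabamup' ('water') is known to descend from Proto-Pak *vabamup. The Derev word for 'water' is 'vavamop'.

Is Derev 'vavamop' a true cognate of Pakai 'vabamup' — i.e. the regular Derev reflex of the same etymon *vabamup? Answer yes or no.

no

Derive the expected Derev reflex of *vabamup:
Derev: start from *vabamup.
  rule 1: no change — vabamup
  rule 2 (vowel merger): vabamup → vebemup
  rule 3 (unconditioned shift): vebemup → vevemup
  rule 4 (vowel merger): vevemup → vevemop
  ⇒ Derev vevemop
The regular Derev reflex would be 'vevemop', but the attested form is 'vavamop'. The correspondence is irregular, so they are not cognates (the Derev form has a different source).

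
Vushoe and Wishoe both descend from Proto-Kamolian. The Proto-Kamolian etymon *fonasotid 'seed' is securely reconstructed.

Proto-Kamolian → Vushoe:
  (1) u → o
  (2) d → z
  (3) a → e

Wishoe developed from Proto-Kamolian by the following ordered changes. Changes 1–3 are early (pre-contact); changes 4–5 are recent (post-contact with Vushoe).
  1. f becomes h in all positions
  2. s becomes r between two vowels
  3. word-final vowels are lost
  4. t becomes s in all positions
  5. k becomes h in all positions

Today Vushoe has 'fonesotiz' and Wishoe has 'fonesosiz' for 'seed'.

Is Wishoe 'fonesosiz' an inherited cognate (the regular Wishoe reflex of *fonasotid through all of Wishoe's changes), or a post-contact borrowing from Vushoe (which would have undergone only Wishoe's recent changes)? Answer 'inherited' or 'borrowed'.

borrowed

If inherited, *fonasotid would pass through all of Wishoe's changes:
Wishoe: start from *fonasotid.
  rule 1 (unconditioned shift): fonasotid → honasotid
  rule 2 (rhotacism): honasotid → honarotid
  rule 3: no change — honarotid
  rule 4 (unconditioned shift): honarotid → honarosid
  rule 5: no change — honarosid
  ⇒ Wishoe honarosid
If borrowed from Vushoe 'fonesotiz' after the early changes, it would undergo only the recent ones:
  rule 4 (unconditioned shift): fonesotiz → fonesosiz
  rule 5 (unconditioned shift): no change (fonesosiz)
  ⇒ as a loan: fonesosiz
Wishoe 'fonesosiz' matches the loan outcome 'fonesosiz', not the inherited 'honarosid' — it skipped the early Wishoe changes, so it was borrowed from Vushoe.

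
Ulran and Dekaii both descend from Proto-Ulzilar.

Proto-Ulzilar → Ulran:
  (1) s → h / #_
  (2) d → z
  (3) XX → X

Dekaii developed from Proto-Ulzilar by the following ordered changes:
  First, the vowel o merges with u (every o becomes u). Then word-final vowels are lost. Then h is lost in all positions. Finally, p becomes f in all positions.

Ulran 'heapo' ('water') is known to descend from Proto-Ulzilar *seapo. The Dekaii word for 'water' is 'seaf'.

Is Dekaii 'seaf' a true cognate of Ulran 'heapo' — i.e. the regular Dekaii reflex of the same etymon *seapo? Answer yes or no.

yes

Derive the expected Dekaii reflex of *seapo:
Dekaii: *seapo
  seapo → seapu   [vowel merger]
  seapu → seap   [apocope]
  seap (rule 3 does not apply)
  seap → seaf   [unconditioned shift]
  giving Dekaii seaf.
Dekaii 'seaf' matches the regular reflex exactly, so the pair is cognate.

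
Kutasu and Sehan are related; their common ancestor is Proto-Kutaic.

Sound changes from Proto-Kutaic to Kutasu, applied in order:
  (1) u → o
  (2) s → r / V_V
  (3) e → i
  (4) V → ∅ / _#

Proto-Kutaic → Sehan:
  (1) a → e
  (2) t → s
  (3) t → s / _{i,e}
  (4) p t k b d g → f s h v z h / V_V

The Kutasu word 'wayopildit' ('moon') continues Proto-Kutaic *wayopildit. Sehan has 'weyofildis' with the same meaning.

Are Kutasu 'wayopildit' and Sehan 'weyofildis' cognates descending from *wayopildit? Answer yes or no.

Derive the expected Sehan reflex of *wayopildit:
Sehan: start from *wayopildit.
  rule 1 (vowel merger): wayopildit → weyopildit
  rule 2 (unconditioned shift): weyopildit → weyopildis
  rule 3: no change — weyopildis
  rule 4 (intervocalic lenition): weyopildis → weyofildis
  ⇒ Sehan weyofildis
Sehan 'weyofildis' matches the regular reflex exactly, so the pair is cognate.

yes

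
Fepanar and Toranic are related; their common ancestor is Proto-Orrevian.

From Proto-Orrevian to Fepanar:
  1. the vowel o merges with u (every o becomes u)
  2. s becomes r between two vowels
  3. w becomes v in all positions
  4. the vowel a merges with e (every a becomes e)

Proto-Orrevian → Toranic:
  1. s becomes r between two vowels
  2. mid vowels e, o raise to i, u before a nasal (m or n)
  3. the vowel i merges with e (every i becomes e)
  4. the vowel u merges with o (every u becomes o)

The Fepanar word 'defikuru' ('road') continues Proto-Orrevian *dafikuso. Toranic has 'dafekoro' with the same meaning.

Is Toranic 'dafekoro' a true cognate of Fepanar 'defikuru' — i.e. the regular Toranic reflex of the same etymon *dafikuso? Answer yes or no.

Derive the expected Toranic reflex of *dafikuso:
Toranic: *dafikuso > dafikuro > dafekuro > dafekoro  (by rhotacism, vowel merger, vowel merger)
Toranic 'dafekoro' matches the regular reflex exactly, so the pair is cognate.

yes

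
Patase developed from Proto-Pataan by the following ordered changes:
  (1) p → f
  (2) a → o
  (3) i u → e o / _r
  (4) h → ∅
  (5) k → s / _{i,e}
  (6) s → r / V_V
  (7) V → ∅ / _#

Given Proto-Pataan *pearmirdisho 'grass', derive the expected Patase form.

Patase: *pearmirdisho
  pearmirdisho → fearmirdisho   [unconditioned shift]
  fearmirdisho → feormirdisho   [vowel merger]
  feormirdisho → feormerdisho   [pre-rhotic lowering]
  feormerdisho → feormerdiso   [h-loss]
  feormerdiso (rule 5 does not apply)
  feormerdiso → feormerdiro   [rhotacism]
  feormerdiro → feormerdir   [apocope]
  giving Patase feormerdir.

feormerdir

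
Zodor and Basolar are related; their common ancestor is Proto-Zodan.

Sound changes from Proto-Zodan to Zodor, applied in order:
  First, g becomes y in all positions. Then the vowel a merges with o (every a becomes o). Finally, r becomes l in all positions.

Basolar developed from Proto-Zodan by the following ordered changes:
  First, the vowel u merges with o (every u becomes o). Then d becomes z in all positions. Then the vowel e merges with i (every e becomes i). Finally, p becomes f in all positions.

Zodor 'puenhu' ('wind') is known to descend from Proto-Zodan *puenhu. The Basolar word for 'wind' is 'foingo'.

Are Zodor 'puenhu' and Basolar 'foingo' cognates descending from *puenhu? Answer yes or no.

no

Derive the expected Basolar reflex of *puenhu:
Basolar: *puenhu > poenho > poinho > foinho  (by vowel merger, vowel merger, unconditioned shift)
The regular Basolar reflex would be 'foinho', but the attested form is 'foingo'. The correspondence is irregular, so they are not cognates (the Basolar form has a different source).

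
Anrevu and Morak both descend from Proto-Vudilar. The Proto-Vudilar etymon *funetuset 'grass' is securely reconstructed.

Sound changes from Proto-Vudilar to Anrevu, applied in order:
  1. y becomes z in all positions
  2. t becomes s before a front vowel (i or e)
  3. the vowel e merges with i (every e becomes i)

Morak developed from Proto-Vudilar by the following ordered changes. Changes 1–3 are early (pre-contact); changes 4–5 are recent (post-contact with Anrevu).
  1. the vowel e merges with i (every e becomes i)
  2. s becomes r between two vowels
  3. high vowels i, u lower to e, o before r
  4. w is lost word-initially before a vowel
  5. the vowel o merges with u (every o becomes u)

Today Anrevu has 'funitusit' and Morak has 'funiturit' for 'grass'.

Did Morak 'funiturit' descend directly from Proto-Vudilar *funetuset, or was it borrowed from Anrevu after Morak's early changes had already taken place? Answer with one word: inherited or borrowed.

If inherited, *funetuset would pass through all of Morak's changes:
Morak: *funetuset
  funetuset → funitusit   [vowel merger]
  funitusit → funiturit   [rhotacism]
  funiturit → funitorit   [pre-rhotic lowering]
  funitorit (rule 4 does not apply)
  funitorit → funiturit   [vowel merger]
  giving Morak funiturit.
If borrowed from Anrevu 'funitusit' after the early changes, it would undergo only the recent ones:
  rule 4 (glide loss): no change (funitusit)
  rule 5 (vowel merger): no change (funitusit)
  ⇒ as a loan: funitusit
Morak 'funiturit' matches the inherited outcome exactly, so it is an inherited cognate, not a loan.

inherited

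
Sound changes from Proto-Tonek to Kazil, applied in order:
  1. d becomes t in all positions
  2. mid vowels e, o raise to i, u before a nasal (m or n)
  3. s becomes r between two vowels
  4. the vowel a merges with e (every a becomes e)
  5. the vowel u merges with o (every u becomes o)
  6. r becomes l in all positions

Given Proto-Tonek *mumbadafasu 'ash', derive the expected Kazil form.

mombetefelo

Kazil: start from *mumbadafasu.
  rule 1 (unconditioned shift): mumbadafasu → mumbatafasu
  rule 2: no change — mumbatafasu
  rule 3 (rhotacism): mumbatafasu → mumbatafaru
  rule 4 (vowel merger): mumbatafaru → mumbeteferu
  rule 5 (vowel merger): mumbeteferu → mombetefero
  rule 6 (unconditioned shift): mombetefero → mombetefelo
  ⇒ Kazil mombetefelo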